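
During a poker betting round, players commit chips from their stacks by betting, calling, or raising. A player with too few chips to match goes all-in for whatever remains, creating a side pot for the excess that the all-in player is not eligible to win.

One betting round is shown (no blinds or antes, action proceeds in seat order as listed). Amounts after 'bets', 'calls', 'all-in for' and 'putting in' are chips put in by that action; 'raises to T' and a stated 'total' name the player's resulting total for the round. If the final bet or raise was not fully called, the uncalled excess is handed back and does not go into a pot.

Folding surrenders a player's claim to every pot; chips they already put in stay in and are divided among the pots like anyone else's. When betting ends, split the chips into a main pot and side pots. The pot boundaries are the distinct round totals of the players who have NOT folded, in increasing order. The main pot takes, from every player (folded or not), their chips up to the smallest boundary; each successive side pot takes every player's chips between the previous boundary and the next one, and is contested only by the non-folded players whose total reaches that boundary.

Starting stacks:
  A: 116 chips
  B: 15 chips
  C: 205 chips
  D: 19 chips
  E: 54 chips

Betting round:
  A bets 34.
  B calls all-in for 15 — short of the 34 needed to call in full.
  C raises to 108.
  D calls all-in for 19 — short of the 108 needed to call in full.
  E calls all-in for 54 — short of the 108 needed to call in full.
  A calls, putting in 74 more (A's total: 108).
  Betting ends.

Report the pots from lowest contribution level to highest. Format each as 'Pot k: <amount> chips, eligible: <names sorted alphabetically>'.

Contributions: A=108, B=15, C=108, D=19, E=54
Pot levels (distinct totals of non-folded players): 15, 19, 54, 108
Layer 1-15: 15 each from A, B, C, D, E = 15*5 = 75 chips; eligible A, B, C, D, E
Layer 16-19: 4 each from A, C, D, E = 4*4 = 16 chips; eligible A, C, D, E
Layer 20-54: 35 each from A, C, E = 35*3 = 105 chips; eligible A, C, E
Layer 55-108: 54 each from A, C = 54*2 = 108 chips; eligible A, C

Pot 1: 75 chips, eligible: A, B, C, D, E
Pot 2: 16 chips, eligible: A, C, D, E
Pot 3: 105 chips, eligible: A, C, E
Pot 4: 108 chips, eligible: A, C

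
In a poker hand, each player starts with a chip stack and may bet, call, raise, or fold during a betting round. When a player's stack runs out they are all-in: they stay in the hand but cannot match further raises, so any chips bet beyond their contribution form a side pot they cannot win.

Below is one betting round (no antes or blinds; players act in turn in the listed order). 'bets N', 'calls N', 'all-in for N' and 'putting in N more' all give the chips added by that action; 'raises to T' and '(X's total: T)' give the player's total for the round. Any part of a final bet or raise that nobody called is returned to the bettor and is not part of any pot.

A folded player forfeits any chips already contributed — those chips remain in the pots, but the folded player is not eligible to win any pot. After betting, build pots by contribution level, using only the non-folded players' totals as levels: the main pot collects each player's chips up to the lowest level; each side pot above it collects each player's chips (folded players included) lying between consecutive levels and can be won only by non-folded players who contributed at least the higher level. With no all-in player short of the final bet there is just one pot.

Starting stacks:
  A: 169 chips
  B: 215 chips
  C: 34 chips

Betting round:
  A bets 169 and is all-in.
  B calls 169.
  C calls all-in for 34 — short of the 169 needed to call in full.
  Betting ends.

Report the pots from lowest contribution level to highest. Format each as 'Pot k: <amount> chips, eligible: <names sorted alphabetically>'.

Pot 1: 102 chips, eligible: A, B, C
Pot 2: 270 chips, eligible: A, B

Derivation:
Contributions: A=169, B=169, C=34
Pot levels (distinct totals of non-folded players): 34, 169
Layer 1-34: 34 each from A, B, C = 34*3 = 102 chips; eligible A, B, C
Layer 35-169: 135 each from A, B = 135*2 = 270 chips; eligible A, B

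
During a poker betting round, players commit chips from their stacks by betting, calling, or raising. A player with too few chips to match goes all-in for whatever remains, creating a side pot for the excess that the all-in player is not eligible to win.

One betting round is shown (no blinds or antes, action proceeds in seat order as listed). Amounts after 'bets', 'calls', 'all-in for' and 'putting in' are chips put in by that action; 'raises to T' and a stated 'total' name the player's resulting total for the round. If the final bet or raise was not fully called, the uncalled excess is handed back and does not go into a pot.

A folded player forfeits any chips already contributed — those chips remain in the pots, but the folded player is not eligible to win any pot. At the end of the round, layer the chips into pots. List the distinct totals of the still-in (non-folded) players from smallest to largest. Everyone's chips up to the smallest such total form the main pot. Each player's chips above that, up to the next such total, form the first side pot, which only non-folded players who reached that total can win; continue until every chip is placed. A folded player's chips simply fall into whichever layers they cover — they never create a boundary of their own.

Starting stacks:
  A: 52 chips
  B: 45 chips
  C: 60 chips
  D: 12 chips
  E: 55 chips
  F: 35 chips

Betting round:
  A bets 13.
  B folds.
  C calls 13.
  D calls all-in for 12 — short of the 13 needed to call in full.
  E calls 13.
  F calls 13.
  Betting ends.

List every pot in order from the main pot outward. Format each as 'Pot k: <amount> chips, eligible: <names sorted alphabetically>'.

Pot 1: 60 chips, eligible: A, C, D, E, F
Pot 2: 4 chips, eligible: A, C, E, F

Derivation:
Contributions: A=13, C=13, D=12, E=13, F=13
Folded: B
Pot levels (distinct totals of non-folded players): 12, 13
Layer 1-12: 12 each from A, C, D, E, F = 12*5 = 60 chips; eligible A, C, D, E, F
Layer 13-13: 1 each from A, C, E, F = 1*4 = 4 chips; eligible A, C, E, F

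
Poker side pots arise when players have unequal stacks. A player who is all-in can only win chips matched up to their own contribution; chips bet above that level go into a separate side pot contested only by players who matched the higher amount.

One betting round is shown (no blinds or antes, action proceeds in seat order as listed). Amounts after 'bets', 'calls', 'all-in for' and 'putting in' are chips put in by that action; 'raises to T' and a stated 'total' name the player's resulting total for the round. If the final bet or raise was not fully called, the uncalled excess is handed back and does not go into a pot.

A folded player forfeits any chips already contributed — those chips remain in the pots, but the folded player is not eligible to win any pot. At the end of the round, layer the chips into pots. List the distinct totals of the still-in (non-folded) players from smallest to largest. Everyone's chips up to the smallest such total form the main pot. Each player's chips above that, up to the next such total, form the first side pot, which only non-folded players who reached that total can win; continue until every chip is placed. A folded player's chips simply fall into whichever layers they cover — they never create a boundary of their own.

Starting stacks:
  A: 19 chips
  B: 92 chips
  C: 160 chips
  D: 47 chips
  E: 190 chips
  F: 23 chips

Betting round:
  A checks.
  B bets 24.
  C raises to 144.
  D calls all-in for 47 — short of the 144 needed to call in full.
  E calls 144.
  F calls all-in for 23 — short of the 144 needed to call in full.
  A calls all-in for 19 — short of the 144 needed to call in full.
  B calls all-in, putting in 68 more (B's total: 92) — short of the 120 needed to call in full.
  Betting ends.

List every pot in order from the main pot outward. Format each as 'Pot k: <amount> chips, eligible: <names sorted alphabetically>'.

Pot 1: 114 chips, eligible: A, B, C, D, E, F
Pot 2: 20 chips, eligible: B, C, D, E, F
Pot 3: 96 chips, eligible: B, C, D, E
Pot 4: 135 chips, eligible: B, C, E
Pot 5: 104 chips, eligible: C, E

Derivation:
Contributions: A=19, B=92, C=144, D=47, E=144, F=23
Pot levels (distinct totals of non-folded players): 19, 23, 47, 92, 144
Layer 1-19: 19 each from A, B, C, D, E, F = 19*6 = 114 chips; eligible A, B, C, D, E, F
Layer 20-23: 4 each from B, C, D, E, F = 4*5 = 20 chips; eligible B, C, D, E, F
Layer 24-47: 24 each from B, C, D, E = 24*4 = 96 chips; eligible B, C, D, E
Layer 48-92: 45 each from B, C, E = 45*3 = 135 chips; eligible B, C, E
Layer 93-144: 52 each from C, E = 52*2 = 104 chips; eligible C, E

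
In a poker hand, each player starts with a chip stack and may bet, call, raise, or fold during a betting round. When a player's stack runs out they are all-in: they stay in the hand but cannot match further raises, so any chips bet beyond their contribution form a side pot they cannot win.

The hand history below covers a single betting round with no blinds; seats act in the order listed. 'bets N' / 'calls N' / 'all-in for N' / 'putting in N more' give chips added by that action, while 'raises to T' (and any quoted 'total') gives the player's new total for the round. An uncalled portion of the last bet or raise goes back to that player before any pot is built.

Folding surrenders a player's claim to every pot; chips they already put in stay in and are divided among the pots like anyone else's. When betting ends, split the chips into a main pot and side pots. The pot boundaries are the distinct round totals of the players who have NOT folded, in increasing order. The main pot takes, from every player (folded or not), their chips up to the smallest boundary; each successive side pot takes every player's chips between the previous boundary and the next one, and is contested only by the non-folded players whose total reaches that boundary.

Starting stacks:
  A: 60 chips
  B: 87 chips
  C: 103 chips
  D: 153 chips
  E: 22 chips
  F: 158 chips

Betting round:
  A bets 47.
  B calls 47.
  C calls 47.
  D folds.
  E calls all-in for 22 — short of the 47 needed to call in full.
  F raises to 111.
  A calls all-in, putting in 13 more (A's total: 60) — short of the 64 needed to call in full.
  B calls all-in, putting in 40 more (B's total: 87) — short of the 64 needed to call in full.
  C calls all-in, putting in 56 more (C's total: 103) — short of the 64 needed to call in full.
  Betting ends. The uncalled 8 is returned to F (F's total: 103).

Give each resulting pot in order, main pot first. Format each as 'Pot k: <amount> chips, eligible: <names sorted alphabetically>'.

Contributions (after 8 returned to F): A=60, B=87, C=103, E=22, F=103
Folded: D
Pot levels (distinct totals of non-folded players): 22, 60, 87, 103
Layer 1-22: 22 each from A, B, C, E, F = 22*5 = 110 chips; eligible A, B, C, E, F
Layer 23-60: 38 each from A, B, C, F = 38*4 = 152 chips; eligible A, B, C, F
Layer 61-87: 27 each from B, C, F = 27*3 = 81 chips; eligible B, C, F
Layer 88-103: 16 each from C, F = 16*2 = 32 chips; eligible C, F

Pot 1: 110 chips, eligible: A, B, C, E, F
Pot 2: 152 chips, eligible: A, B, C, F
Pot 3: 81 chips, eligible: B, C, F
Pot 4: 32 chips, eligible: C, F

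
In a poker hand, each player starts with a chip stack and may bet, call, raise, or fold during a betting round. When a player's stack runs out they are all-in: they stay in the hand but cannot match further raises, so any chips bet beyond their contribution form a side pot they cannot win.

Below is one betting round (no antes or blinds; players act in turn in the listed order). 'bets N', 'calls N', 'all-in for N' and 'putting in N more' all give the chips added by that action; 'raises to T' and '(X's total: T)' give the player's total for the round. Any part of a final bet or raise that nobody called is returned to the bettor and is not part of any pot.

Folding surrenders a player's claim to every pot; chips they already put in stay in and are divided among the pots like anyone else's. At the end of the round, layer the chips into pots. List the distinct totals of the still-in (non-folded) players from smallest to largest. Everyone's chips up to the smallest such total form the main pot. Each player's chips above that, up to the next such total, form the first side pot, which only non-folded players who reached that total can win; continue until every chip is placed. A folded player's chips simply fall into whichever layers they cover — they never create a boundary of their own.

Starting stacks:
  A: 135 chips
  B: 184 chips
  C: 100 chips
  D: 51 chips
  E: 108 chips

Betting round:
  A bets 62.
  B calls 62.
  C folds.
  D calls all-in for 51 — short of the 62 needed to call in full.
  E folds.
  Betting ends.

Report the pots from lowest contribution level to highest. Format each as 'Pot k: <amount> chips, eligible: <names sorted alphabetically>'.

Contributions: A=62, B=62, D=51
Folded: C, E
Pot levels (distinct totals of non-folded players): 51, 62
Layer 1-51: 51 each from A, B, D = 51*3 = 153 chips; eligible A, B, D
Layer 52-62: 11 each from A, B = 11*2 = 22 chips; eligible A, B

Pot 1: 153 chips, eligible: A, B, D
Pot 2: 22 chips, eligible: A, B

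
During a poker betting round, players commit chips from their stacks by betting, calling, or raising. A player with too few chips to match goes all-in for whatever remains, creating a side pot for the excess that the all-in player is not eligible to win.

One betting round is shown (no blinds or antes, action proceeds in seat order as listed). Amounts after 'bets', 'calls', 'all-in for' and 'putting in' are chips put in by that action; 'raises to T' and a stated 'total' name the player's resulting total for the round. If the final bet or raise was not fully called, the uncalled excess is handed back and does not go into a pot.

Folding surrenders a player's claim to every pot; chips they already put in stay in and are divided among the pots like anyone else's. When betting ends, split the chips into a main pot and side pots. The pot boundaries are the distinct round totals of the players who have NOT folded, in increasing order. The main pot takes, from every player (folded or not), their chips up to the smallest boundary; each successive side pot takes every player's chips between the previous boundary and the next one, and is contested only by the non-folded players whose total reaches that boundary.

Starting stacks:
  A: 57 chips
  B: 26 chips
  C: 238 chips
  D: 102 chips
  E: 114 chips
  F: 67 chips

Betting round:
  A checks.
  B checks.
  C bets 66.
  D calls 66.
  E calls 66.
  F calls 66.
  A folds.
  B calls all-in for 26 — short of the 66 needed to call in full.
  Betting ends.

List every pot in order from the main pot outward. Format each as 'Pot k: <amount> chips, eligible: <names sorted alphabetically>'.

Pot 1: 130 chips, eligible: B, C, D, E, F
Pot 2: 160 chips, eligible: C, D, E, F

Derivation:
Contributions: B=26, C=66, D=66, E=66, F=66
Folded: A
Pot levels (distinct totals of non-folded players): 26, 66
Layer 1-26: 26 each from B, C, D, E, F = 26*5 = 130 chips; eligible B, C, D, E, F
Layer 27-66: 40 each from C, D, E, F = 40*4 = 160 chips; eligible C, D, E, F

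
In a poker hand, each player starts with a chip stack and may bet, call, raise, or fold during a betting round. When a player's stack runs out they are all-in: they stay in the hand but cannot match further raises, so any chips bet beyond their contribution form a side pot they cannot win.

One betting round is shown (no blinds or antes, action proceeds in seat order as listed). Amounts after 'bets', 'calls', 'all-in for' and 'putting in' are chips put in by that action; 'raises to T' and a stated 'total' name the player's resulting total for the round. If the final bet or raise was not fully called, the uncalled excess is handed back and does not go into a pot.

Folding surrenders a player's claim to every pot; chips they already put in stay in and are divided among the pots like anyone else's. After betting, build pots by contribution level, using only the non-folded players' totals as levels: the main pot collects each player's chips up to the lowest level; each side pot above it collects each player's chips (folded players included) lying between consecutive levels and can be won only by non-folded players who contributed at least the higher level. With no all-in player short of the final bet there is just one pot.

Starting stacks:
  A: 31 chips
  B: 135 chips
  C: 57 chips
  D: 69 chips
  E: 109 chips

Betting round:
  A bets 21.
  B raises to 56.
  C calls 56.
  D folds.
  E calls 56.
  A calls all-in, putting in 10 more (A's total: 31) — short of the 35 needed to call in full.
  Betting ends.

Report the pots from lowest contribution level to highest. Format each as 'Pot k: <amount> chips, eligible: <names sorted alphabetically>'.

Contributions: A=31, B=56, C=56, E=56
Folded: D
Pot levels (distinct totals of non-folded players): 31, 56
Layer 1-31: 31 each from A, B, C, E = 31*4 = 124 chips; eligible A, B, C, E
Layer 32-56: 25 each from B, C, E = 25*3 = 75 chips; eligible B, C, E

Pot 1: 124 chips, eligible: A, B, C, E
Pot 2: 75 chips, eligible: B, C, E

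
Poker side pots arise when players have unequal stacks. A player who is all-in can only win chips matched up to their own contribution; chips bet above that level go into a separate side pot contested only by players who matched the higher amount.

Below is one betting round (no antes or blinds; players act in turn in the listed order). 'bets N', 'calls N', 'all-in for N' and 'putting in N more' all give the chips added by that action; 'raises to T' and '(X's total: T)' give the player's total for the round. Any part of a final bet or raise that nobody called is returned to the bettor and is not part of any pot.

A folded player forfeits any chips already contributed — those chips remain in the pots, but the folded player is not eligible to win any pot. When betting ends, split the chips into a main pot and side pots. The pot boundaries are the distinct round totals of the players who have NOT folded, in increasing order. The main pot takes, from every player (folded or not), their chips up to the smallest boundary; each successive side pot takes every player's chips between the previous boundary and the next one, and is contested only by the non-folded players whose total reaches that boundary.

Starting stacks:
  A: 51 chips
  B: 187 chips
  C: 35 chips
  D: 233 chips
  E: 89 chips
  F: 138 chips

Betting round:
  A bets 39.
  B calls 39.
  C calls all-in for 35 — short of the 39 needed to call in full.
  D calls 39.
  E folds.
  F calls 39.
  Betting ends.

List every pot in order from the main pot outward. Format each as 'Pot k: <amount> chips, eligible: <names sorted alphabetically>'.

Contributions: A=39, B=39, C=35, D=39, F=39
Folded: E
Pot levels (distinct totals of non-folded players): 35, 39
Layer 1-35: 35 each from A, B, C, D, F = 35*5 = 175 chips; eligible A, B, C, D, F
Layer 36-39: 4 each from A, B, D, F = 4*4 = 16 chips; eligible A, B, D, F

Pot 1: 175 chips, eligible: A, B, C, D, F
Pot 2: 16 chips, eligible: A, B, D, F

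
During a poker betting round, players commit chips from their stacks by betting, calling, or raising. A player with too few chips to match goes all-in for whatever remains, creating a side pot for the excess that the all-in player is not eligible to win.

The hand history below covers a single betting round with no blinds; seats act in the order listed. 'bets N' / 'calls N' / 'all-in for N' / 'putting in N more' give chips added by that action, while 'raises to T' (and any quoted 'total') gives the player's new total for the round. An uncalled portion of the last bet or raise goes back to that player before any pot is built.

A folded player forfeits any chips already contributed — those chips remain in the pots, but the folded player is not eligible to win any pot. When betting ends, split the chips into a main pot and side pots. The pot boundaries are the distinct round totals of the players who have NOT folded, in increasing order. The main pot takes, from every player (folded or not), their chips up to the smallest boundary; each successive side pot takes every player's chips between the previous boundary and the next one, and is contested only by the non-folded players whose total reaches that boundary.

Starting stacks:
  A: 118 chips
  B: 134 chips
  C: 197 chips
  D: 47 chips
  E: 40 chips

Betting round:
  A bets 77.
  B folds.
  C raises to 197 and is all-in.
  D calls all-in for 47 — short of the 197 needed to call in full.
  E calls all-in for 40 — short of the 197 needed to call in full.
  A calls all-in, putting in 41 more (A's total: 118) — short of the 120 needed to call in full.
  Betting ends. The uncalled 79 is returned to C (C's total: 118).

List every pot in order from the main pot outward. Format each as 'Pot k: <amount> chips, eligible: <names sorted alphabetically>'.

Pot 1: 160 chips, eligible: A, C, D, E
Pot 2: 21 chips, eligible: A, C, D
Pot 3: 142 chips, eligible: A, C

Derivation:
Contributions (after 79 returned to C): A=118, C=118, D=47, E=40
Folded: B
Pot levels (distinct totals of non-folded players): 40, 47, 118
Layer 1-40: 40 each from A, C, D, E = 40*4 = 160 chips; eligible A, C, D, E
Layer 41-47: 7 each from A, C, D = 7*3 = 21 chips; eligible A, C, D
Layer 48-118: 71 each from A, C = 71*2 = 142 chips; eligible A, C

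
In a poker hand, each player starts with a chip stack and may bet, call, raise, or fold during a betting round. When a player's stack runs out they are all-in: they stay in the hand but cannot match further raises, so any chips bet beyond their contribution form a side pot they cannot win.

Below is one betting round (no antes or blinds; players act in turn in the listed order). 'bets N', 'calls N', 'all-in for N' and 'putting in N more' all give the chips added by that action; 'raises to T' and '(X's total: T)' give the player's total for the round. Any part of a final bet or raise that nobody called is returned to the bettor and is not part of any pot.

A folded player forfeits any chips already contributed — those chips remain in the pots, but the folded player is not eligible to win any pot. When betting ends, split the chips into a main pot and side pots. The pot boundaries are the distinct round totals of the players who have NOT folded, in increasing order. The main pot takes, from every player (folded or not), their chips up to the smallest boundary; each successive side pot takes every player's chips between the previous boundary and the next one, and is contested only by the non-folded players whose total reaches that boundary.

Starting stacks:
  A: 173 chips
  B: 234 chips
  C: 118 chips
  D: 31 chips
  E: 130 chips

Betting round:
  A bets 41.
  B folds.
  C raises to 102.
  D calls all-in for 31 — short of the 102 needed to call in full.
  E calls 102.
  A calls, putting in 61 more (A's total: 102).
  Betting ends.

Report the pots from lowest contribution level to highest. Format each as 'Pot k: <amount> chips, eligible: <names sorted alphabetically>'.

Pot 1: 124 chips, eligible: A, C, D, E
Pot 2: 213 chips, eligible: A, C, E

Derivation:
Contributions: A=102, C=102, D=31, E=102
Folded: B
Pot levels (distinct totals of non-folded players): 31, 102
Layer 1-31: 31 each from A, C, D, E = 31*4 = 124 chips; eligible A, C, D, E
Layer 32-102: 71 each from A, C, E = 71*3 = 213 chips; eligible A, C, E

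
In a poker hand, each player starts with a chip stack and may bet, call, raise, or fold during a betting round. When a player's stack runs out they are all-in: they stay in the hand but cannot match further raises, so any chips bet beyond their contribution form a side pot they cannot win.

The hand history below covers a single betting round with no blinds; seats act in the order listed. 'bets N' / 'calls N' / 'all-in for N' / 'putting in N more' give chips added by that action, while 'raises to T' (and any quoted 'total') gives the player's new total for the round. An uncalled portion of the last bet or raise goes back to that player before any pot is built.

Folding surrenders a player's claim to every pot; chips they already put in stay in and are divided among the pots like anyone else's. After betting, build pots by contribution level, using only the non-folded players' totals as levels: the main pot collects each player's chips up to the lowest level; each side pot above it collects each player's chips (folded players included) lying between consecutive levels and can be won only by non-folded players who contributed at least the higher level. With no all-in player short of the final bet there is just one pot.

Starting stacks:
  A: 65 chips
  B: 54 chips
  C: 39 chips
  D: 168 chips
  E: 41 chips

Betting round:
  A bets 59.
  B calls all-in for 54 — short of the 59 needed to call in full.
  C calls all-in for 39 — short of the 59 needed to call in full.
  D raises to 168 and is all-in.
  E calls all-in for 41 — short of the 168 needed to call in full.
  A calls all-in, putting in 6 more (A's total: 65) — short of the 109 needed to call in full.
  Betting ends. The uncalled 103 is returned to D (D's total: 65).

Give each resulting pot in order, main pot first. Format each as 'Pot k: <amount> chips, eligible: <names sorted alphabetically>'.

Contributions (after 103 returned to D): A=65, B=54, C=39, D=65, E=41
Pot levels (distinct totals of non-folded players): 39, 41, 54, 65
Layer 1-39: 39 each from A, B, C, D, E = 39*5 = 195 chips; eligible A, B, C, D, E
Layer 40-41: 2 each from A, B, D, E = 2*4 = 8 chips; eligible A, B, D, E
Layer 42-54: 13 each from A, B, D = 13*3 = 39 chips; eligible A, B, D
Layer 55-65: 11 each from A, D = 11*2 = 22 chips; eligible A, D

Pot 1: 195 chips, eligible: A, B, C, D, E
Pot 2: 8 chips, eligible: A, B, D, E
Pot 3: 39 chips, eligible: A, B, D
Pot 4: 22 chips, eligible: A, D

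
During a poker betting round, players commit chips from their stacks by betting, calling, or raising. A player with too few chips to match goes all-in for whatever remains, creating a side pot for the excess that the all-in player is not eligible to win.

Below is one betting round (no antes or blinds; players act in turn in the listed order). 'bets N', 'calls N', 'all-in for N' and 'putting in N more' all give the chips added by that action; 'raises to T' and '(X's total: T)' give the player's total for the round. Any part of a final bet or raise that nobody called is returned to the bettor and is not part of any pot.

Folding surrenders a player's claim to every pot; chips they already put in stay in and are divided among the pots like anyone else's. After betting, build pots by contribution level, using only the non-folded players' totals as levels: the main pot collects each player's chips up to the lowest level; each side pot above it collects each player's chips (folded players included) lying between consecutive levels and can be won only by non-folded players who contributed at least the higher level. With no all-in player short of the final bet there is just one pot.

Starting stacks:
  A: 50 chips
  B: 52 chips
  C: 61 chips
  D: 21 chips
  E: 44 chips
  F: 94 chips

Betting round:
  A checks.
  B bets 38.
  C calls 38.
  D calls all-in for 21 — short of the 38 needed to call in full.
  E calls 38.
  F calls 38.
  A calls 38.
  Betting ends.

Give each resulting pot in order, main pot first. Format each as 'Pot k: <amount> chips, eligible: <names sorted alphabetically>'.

Contributions: A=38, B=38, C=38, D=21, E=38, F=38
Pot levels (distinct totals of non-folded players): 21, 38
Layer 1-21: 21 each from A, B, C, D, E, F = 21*6 = 126 chips; eligible A, B, C, D, E, F
Layer 22-38: 17 each from A, B, C, E, F = 17*5 = 85 chips; eligible A, B, C, E, F

Pot 1: 126 chips, eligible: A, B, C, D, E, F
Pot 2: 85 chips, eligible: A, B, C, E, F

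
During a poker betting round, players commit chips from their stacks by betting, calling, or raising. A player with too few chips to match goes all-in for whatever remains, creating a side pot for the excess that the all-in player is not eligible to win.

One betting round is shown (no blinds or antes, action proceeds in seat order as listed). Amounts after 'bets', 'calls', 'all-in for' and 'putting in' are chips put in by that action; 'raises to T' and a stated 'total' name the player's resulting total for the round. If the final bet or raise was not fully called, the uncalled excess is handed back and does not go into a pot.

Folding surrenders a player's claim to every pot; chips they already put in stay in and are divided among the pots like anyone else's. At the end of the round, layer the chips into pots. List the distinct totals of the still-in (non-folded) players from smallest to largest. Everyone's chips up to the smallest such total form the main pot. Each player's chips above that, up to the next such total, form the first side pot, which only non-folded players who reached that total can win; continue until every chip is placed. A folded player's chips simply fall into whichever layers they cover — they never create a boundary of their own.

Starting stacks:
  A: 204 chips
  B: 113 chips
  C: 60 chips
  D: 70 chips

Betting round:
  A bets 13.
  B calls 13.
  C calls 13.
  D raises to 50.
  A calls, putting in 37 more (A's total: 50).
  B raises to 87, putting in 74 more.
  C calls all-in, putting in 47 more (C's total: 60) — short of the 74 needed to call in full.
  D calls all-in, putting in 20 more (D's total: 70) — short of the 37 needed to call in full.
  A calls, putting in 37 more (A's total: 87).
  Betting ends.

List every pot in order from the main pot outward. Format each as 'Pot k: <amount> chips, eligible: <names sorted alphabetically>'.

Contributions: A=87, B=87, C=60, D=70
Pot levels (distinct totals of non-folded players): 60, 70, 87
Layer 1-60: 60 each from A, B, C, D = 60*4 = 240 chips; eligible A, B, C, D
Layer 61-70: 10 each from A, B, D = 10*3 = 30 chips; eligible A, B, D
Layer 71-87: 17 each from A, B = 17*2 = 34 chips; eligible A, B

Pot 1: 240 chips, eligible: A, B, C, D
Pot 2: 30 chips, eligible: A, B, D
Pot 3: 34 chips, eligible: A, B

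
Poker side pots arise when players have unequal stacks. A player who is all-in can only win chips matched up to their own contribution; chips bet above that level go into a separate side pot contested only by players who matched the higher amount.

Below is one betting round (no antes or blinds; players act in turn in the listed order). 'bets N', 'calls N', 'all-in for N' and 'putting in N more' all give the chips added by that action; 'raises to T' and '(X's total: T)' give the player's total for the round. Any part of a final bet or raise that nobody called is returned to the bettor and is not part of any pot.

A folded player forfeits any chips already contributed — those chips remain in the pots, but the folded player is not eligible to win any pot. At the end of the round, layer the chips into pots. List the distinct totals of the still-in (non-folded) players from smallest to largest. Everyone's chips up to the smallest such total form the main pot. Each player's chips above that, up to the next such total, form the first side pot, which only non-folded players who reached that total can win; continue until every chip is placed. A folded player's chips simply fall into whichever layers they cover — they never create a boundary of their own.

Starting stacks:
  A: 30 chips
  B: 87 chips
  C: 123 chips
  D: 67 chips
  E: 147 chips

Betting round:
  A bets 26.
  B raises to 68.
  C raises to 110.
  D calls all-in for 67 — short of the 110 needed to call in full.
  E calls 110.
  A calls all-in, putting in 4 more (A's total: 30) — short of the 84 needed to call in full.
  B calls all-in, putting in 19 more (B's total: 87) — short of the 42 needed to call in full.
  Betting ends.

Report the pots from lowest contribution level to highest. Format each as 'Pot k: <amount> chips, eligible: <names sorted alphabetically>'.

Contributions: A=30, B=87, C=110, D=67, E=110
Pot levels (distinct totals of non-folded players): 30, 67, 87, 110
Layer 1-30: 30 each from A, B, C, D, E = 30*5 = 150 chips; eligible A, B, C, D, E
Layer 31-67: 37 each from B, C, D, E = 37*4 = 148 chips; eligible B, C, D, E
Layer 68-87: 20 each from B, C, E = 20*3 = 60 chips; eligible B, C, E
Layer 88-110: 23 each from C, E = 23*2 = 46 chips; eligible C, E

Pot 1: 150 chips, eligible: A, B, C, D, E
Pot 2: 148 chips, eligible: B, C, D, E
Pot 3: 60 chips, eligible: B, C, E
Pot 4: 46 chips, eligible: C, E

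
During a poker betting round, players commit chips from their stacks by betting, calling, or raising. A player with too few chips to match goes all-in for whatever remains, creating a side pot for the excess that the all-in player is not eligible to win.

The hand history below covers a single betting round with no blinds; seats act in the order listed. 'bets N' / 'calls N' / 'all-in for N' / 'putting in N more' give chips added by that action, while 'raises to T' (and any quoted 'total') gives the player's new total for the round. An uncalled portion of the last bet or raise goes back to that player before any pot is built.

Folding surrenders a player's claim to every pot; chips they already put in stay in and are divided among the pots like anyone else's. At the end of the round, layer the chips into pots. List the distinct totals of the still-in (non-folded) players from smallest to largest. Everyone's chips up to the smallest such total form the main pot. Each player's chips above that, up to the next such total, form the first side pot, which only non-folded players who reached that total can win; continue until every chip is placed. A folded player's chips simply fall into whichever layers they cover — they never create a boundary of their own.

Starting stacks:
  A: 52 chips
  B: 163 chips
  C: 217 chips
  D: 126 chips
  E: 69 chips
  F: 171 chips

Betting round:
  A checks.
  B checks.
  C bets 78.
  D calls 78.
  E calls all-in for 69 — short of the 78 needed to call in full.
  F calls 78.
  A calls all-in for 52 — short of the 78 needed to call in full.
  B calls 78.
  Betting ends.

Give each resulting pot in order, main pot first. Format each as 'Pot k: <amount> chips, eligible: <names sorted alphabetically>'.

Pot 1: 312 chips, eligible: A, B, C, D, E, F
Pot 2: 85 chips, eligible: B, C, D, E, F
Pot 3: 36 chips, eligible: B, C, D, F

Derivation:
Contributions: A=52, B=78, C=78, D=78, E=69, F=78
Pot levels (distinct totals of non-folded players): 52, 69, 78
Layer 1-52: 52 each from A, B, C, D, E, F = 52*6 = 312 chips; eligible A, B, C, D, E, F
Layer 53-69: 17 each from B, C, D, E, F = 17*5 = 85 chips; eligible B, C, D, E, F
Layer 70-78: 9 each from B, C, D, F = 9*4 = 36 chips; eligible B, C, D, F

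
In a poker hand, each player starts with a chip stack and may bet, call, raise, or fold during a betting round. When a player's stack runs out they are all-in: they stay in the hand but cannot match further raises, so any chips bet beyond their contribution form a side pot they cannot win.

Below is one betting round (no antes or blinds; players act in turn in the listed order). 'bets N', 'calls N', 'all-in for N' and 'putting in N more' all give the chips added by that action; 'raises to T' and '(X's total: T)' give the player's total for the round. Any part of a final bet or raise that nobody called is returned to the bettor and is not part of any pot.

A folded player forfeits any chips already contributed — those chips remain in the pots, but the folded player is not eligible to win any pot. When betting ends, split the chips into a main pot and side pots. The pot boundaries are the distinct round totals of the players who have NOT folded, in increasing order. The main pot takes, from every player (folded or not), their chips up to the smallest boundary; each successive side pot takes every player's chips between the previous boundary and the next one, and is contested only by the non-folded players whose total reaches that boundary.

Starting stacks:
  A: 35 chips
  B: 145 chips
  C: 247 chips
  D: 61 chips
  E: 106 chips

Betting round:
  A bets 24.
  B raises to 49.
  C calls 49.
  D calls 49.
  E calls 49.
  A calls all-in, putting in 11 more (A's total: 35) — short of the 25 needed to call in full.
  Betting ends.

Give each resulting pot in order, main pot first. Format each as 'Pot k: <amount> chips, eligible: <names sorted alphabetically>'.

Pot 1: 175 chips, eligible: A, B, C, D, E
Pot 2: 56 chips, eligible: B, C, D, E

Derivation:
Contributions: A=35, B=49, C=49, D=49, E=49
Pot levels (distinct totals of non-folded players): 35, 49
Layer 1-35: 35 each from A, B, C, D, E = 35*5 = 175 chips; eligible A, B, C, D, E
Layer 36-49: 14 each from B, C, D, E = 14*4 = 56 chips; eligible B, C, D, E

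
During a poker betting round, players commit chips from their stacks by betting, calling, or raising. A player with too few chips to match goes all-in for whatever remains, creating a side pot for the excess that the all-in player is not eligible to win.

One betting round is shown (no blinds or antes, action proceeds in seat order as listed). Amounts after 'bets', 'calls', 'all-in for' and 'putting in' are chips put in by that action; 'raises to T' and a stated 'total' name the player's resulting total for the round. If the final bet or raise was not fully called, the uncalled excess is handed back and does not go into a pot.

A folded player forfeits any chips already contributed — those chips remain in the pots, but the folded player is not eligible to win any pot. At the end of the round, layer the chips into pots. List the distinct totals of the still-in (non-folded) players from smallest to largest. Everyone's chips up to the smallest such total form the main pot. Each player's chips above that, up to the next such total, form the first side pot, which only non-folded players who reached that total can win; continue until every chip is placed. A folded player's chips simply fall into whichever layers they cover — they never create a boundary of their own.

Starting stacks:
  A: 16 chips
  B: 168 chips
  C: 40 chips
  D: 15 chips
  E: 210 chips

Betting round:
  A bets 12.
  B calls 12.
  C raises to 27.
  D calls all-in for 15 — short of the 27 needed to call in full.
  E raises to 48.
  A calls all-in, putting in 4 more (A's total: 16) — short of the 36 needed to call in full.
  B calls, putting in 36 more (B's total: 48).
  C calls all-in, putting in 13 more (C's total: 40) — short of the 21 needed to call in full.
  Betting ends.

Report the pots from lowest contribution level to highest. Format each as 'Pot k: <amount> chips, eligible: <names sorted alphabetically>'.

Contributions: A=16, B=48, C=40, D=15, E=48
Pot levels (distinct totals of non-folded players): 15, 16, 40, 48
Layer 1-15: 15 each from A, B, C, D, E = 15*5 = 75 chips; eligible A, B, C, D, E
Layer 16-16: 1 each from A, B, C, E = 1*4 = 4 chips; eligible A, B, C, E
Layer 17-40: 24 each from B, C, E = 24*3 = 72 chips; eligible B, C, E
Layer 41-48: 8 each from B, E = 8*2 = 16 chips; eligible B, E

Pot 1: 75 chips, eligible: A, B, C, D, E
Pot 2: 4 chips, eligible: A, B, C, E
Pot 3: 72 chips, eligible: B, C, E
Pot 4: 16 chips, eligible: B, E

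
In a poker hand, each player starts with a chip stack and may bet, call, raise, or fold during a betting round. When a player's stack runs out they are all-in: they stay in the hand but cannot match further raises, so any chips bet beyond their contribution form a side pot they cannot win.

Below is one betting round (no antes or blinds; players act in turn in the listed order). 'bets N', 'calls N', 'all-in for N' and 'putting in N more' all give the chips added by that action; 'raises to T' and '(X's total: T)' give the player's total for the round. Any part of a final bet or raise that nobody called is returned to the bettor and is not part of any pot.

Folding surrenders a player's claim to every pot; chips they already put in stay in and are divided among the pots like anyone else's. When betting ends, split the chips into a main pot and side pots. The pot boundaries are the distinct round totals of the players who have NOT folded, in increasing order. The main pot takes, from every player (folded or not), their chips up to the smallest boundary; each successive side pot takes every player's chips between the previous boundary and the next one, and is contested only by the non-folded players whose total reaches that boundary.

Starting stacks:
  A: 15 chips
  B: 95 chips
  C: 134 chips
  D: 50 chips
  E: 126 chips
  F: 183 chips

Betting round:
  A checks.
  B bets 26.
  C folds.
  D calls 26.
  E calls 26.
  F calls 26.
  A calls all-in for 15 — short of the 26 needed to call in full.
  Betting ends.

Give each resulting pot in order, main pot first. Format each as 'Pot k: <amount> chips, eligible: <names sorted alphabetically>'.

Contributions: A=15, B=26, D=26, E=26, F=26
Folded: C
Pot levels (distinct totals of non-folded players): 15, 26
Layer 1-15: 15 each from A, B, D, E, F = 15*5 = 75 chips; eligible A, B, D, E, F
Layer 16-26: 11 each from B, D, E, F = 11*4 = 44 chips; eligible B, D, E, F

Pot 1: 75 chips, eligible: A, B, D, E, F
Pot 2: 44 chips, eligible: B, D, E, F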